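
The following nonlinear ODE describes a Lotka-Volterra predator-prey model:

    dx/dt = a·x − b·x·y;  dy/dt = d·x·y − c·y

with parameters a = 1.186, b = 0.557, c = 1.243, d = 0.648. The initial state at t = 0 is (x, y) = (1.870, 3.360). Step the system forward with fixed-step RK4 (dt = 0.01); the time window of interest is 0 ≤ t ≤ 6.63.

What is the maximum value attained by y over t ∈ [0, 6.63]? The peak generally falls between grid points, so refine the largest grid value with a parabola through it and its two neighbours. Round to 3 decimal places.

max y = 3.362

t=0.000: state=(1.870, 3.360)
step 1 (dt=0.01): k1=(-1.282, -0.105), k2=(-1.277, -0.119), k3=(-1.277, -0.119), k4=(-1.272, -0.133); state += dt/6·(k1+2k2+2k3+k4)
t=0.010: state=(1.857, 3.359)
t=0.020: state=(1.845, 3.357)
t=0.030: state=(1.832, 3.356)
continuing one RK4 step at a time; state shown every 25 steps (Δt=0.25):
t=0.250: state=(1.584, 3.254)
t=0.500: state=(1.375, 3.028)
t=0.750: state=(1.237, 2.740)
t=1.000: state=(1.161, 2.436)
t=1.250: state=(1.135, 2.149)
t=1.500: state=(1.152, 1.895)
t=1.750: state=(1.209, 1.680)
t=2.000: state=(1.303, 1.509)
t=2.250: state=(1.434, 1.380)
t=2.500: state=(1.603, 1.292)
t=2.750: state=(1.807, 1.248)
t=3.000: state=(2.044, 1.249)
t=3.250: state=(2.304, 1.302)
t=3.500: state=(2.567, 1.416)
t=3.750: state=(2.801, 1.604)
t=4.000: state=(2.960, 1.877)
t=4.250: state=(2.993, 2.232)
t=4.500: state=(2.870, 2.636)
t=4.750: state=(2.602, 3.014)
t=5.000: state=(2.255, 3.276)
t=5.250: state=(1.907, 3.362)
t=5.500: state=(1.613, 3.274)
t=5.750: state=(1.395, 3.058)
t=6.000: state=(1.249, 2.774)
t=6.250: state=(1.167, 2.470)
t=6.500: state=(1.135, 2.180)
t=6.630: state=(1.137, 2.041)
largest grid value and its neighbours: y(5.230)=3.36177, y(5.240)=3.36195, y(5.250)=3.36185
parabola through these three points peaks at t≈5.241 with y≈3.36196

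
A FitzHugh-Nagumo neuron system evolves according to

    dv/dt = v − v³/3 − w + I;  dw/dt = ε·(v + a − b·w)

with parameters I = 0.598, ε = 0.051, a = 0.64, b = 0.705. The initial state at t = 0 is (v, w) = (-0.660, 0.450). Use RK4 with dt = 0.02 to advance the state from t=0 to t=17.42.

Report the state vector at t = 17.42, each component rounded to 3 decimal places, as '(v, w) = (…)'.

t=0.000: state=(-0.660, 0.450)
step 1 (dt=0.02): k1=(-0.416, -0.017), k2=(-0.418, -0.017), k3=(-0.418, -0.017), k4=(-0.420, -0.018); state += dt/6·(k1+2k2+2k3+k4)
t=0.020: state=(-0.668, 0.450)
t=0.040: state=(-0.677, 0.449)
t=0.060: state=(-0.685, 0.449)
continuing one RK4 step at a time; state shown every 50 steps (Δt=1):
t=1.000: state=(-1.138, 0.421)
t=2.000: state=(-1.471, 0.372)
t=3.000: state=(-1.556, 0.314)
t=4.000: state=(-1.546, 0.257)
t=5.000: state=(-1.513, 0.204)
t=6.000: state=(-1.475, 0.154)
t=7.000: state=(-1.435, 0.107)
t=8.000: state=(-1.394, 0.065)
t=9.000: state=(-1.351, 0.026)
t=10.000: state=(-1.307, -0.010)
t=11.000: state=(-1.261, -0.042)
t=12.000: state=(-1.213, -0.070)
t=13.000: state=(-1.161, -0.095)
t=14.000: state=(-1.105, -0.116)
t=15.000: state=(-1.042, -0.134)
t=16.000: state=(-0.969, -0.148)
t=17.000: state=(-0.880, -0.157)
t=17.420: state=(-0.834, -0.159)

(v, w) = (-0.834, -0.159)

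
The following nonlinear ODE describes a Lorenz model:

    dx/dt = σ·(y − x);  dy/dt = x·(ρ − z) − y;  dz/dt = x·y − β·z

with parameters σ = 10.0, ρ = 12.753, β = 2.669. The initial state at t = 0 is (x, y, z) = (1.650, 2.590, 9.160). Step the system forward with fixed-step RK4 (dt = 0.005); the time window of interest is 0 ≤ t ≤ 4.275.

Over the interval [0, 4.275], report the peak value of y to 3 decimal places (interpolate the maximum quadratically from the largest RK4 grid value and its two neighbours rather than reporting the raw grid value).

t=0.000: state=(1.650, 2.590, 9.160)
step 1 (dt=0.005): k1=(9.400, 3.338, -20.175), k2=(9.248, 3.499, -19.965), k3=(9.256, 3.496, -19.967), k4=(9.112, 3.657, -19.759); state += dt/6·(k1+2k2+2k3+k4)
t=0.005: state=(1.696, 2.607, 9.060)
t=0.010: state=(1.741, 2.627, 8.962)
t=0.015: state=(1.785, 2.647, 8.867)
continuing one RK4 step at a time; state shown every 40 steps (Δt=0.2):
t=0.200: state=(3.379, 4.498, 6.765)
t=0.400: state=(6.479, 8.248, 9.126)
t=0.600: state=(7.857, 6.886, 15.233)
t=0.800: state=(4.585, 3.183, 13.341)
t=1.000: state=(3.404, 3.526, 9.626)
t=1.200: state=(4.669, 5.740, 8.494)
t=1.400: state=(6.962, 7.792, 11.585)
t=1.600: state=(6.584, 5.489, 14.310)
t=1.800: state=(4.488, 3.846, 12.026)
t=2.000: state=(4.307, 4.705, 9.777)
t=2.200: state=(5.712, 6.568, 10.192)
t=2.400: state=(6.758, 6.708, 12.885)
t=2.600: state=(5.630, 4.849, 13.092)
t=2.800: state=(4.641, 4.526, 11.159)
t=3.000: state=(5.110, 5.621, 10.304)
t=3.200: state=(6.183, 6.572, 11.588)
t=3.400: state=(6.155, 5.757, 12.907)
t=3.600: state=(5.210, 4.839, 12.086)
t=3.800: state=(5.008, 5.175, 10.914)
t=4.000: state=(5.661, 6.051, 11.081)
t=4.200: state=(6.121, 6.108, 12.238)
t=4.275: state=(6.036, 5.829, 12.490)
largest grid value and its neighbours: y(0.470)=8.86014, y(0.475)=8.86072, y(0.480)=8.85465
parabola through these three points peaks at t≈0.473 with y≈8.86129

max y = 8.861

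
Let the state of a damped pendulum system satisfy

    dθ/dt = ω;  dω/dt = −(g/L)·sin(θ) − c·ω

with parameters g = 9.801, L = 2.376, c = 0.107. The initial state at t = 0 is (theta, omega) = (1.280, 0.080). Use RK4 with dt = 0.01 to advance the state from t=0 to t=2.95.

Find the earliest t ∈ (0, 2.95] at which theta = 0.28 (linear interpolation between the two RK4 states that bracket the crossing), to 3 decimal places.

t = 0.776

t=0.000: state=(1.280, 0.080)
step 1 (dt=0.01): k1=(0.080, -3.960), k2=(0.060, -3.959), k3=(0.060, -3.959), k4=(0.040, -3.957); state += dt/6·(k1+2k2+2k3+k4)
t=0.010: state=(1.281, 0.040)
t=0.020: state=(1.281, 0.001)
t=0.030: state=(1.281, -0.039)
continuing one RK4 step at a time; state shown every 10 steps (Δt=0.1):
t=0.100: state=(1.268, -0.314)
t=0.200: state=(1.218, -0.699)
t=0.300: state=(1.129, -1.070)
t=0.400: state=(1.004, -1.418)
t=0.500: state=(0.846, -1.731)
t=0.600: state=(0.660, -1.994)
t=0.700: state=(0.450, -2.189)
t=0.770: state=(0.293, -2.277)
next step: t=0.780: state=(0.271, -2.286) — theta has crossed 0.28
linear interpolation between t=0.770 (0.29335) and t=0.780 (0.27053) → t≈0.776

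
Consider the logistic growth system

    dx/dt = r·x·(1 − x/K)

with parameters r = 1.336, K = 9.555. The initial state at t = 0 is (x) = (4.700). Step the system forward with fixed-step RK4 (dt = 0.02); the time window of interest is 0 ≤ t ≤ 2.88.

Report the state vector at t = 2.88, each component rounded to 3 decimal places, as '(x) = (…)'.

t=0.000: state=(4.700)
step 1 (dt=0.02): k1=(3.191), k2=(3.191), k3=(3.191), k4=(3.191); state += dt/6·(k1+2k2+2k3+k4)
t=0.020: state=(4.764)
t=0.040: state=(4.828)
t=0.060: state=(4.891)
continuing one RK4 step at a time; state shown every 5 steps (Δt=0.1):
t=0.100: state=(5.019)
t=0.200: state=(5.336)
t=0.300: state=(5.648)
t=0.400: state=(5.952)
t=0.500: state=(6.247)
t=0.600: state=(6.529)
t=0.700: state=(6.799)
t=0.800: state=(7.053)
t=0.900: state=(7.292)
t=1.000: state=(7.514)
t=1.100: state=(7.721)
t=1.200: state=(7.910)
t=1.300: state=(8.085)
t=1.400: state=(8.243)
t=1.500: state=(8.387)
t=1.600: state=(8.517)
t=1.700: state=(8.635)
t=1.800: state=(8.740)
t=1.900: state=(8.834)
t=2.000: state=(8.918)
t=2.100: state=(8.993)
t=2.200: state=(9.060)
t=2.300: state=(9.119)
t=2.400: state=(9.171)
t=2.500: state=(9.218)
t=2.600: state=(9.258)
t=2.700: state=(9.295)
t=2.800: state=(9.326)
t=2.880: state=(9.349)

(x) = (9.349)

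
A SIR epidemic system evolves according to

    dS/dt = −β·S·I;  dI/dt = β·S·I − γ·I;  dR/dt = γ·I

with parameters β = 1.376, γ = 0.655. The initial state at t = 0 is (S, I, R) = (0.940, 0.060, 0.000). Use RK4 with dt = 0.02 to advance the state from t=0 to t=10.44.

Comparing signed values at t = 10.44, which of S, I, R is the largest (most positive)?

t=0.000: state=(0.940, 0.060, 0.000)
step 1 (dt=0.02): k1=(-0.078, 0.038, 0.039), k2=(-0.078, 0.038, 0.040), k3=(-0.078, 0.038, 0.040), k4=(-0.078, 0.039, 0.040); state += dt/6·(k1+2k2+2k3+k4)
t=0.020: state=(0.938, 0.061, 0.001)
t=0.040: state=(0.937, 0.062, 0.002)
t=0.060: state=(0.935, 0.062, 0.002)
continuing one RK4 step at a time; state shown every 25 steps (Δt=0.5):
t=0.500: state=(0.896, 0.081, 0.023)
t=1.000: state=(0.840, 0.107, 0.054)
t=1.500: state=(0.773, 0.134, 0.093)
t=2.000: state=(0.699, 0.160, 0.141)
t=2.500: state=(0.621, 0.182, 0.197)
t=3.000: state=(0.545, 0.196, 0.259)
t=3.500: state=(0.475, 0.200, 0.324)
t=4.000: state=(0.415, 0.196, 0.390)
t=4.500: state=(0.364, 0.184, 0.452)
t=5.000: state=(0.322, 0.168, 0.510)
t=5.500: state=(0.289, 0.149, 0.562)
t=6.000: state=(0.262, 0.130, 0.608)
t=6.500: state=(0.241, 0.112, 0.647)
t=7.000: state=(0.225, 0.094, 0.681)
t=7.500: state=(0.212, 0.079, 0.709)
t=8.000: state=(0.202, 0.066, 0.733)
t=8.500: state=(0.194, 0.054, 0.752)
t=9.000: state=(0.187, 0.045, 0.768)
t=9.500: state=(0.182, 0.036, 0.782)
t=10.000: state=(0.178, 0.030, 0.792)
t=10.440: state=(0.175, 0.025, 0.800)
compare at T: S=0.175, I=0.025, R=0.800

largest component: R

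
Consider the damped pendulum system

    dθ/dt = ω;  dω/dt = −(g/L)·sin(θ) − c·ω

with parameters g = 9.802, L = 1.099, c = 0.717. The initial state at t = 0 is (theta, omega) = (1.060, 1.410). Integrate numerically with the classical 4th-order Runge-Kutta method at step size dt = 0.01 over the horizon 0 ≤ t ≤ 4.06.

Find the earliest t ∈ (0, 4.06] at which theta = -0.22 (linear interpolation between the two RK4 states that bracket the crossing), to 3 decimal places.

t=0.000: state=(1.060, 1.410)
step 1 (dt=0.01): k1=(1.410, -8.792), k2=(1.366, -8.791), k3=(1.366, -8.790), k4=(1.322, -8.787); state += dt/6·(k1+2k2+2k3+k4)
t=0.010: state=(1.074, 1.322)
t=0.020: state=(1.086, 1.234)
t=0.030: state=(1.098, 1.147)
continuing one RK4 step at a time; state shown every 20 steps (Δt=0.2):
t=0.200: state=(1.169, -0.290)
t=0.400: state=(0.962, -1.720)
t=0.600: state=(0.517, -2.612)
t=0.800: state=(-0.025, -2.653)
t=0.870: state=(-0.205, -2.452)
next step: t=0.880: state=(-0.229, -2.416) — theta has crossed -0.22
linear interpolation between t=0.870 (-0.20472) and t=0.880 (-0.22906) → t≈0.876

t = 0.876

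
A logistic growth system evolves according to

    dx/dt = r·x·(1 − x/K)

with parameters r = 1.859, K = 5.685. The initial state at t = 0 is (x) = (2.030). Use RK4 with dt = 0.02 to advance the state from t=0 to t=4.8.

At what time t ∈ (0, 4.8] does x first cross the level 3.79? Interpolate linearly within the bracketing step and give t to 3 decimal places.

t = 0.689

t=0.000: state=(2.030)
step 1 (dt=0.02): k1=(2.426), k2=(2.439), k3=(2.439), k4=(2.451); state += dt/6·(k1+2k2+2k3+k4)
t=0.020: state=(2.079)
t=0.040: state=(2.128)
t=0.060: state=(2.178)
continuing one RK4 step at a time; state shown every 10 steps (Δt=0.2):
t=0.200: state=(2.536)
t=0.400: state=(3.063)
t=0.600: state=(3.575)
t=0.680: state=(3.768)
next step: t=0.700: state=(3.815) — x has crossed 3.79
linear interpolation between t=0.680 (3.76835) and t=0.700 (3.81530) → t≈0.689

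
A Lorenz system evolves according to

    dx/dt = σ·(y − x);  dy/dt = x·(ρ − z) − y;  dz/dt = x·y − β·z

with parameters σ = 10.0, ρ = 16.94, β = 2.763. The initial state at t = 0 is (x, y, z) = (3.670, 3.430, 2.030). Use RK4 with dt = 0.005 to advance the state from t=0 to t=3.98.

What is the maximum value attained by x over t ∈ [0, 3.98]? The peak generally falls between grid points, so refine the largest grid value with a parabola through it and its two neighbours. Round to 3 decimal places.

t=0.000: state=(3.670, 3.430, 2.030)
step 1 (dt=0.005): k1=(-2.400, 51.290, 6.979), k2=(-1.058, 51.008, 7.380), k3=(-1.098, 51.055, 7.387), k4=(0.208, 50.817, 7.794); state += dt/6·(k1+2k2+2k3+k4)
t=0.005: state=(3.665, 3.685, 2.067)
t=0.010: state=(3.672, 3.938, 2.108)
t=0.015: state=(3.691, 4.191, 2.153)
continuing one RK4 step at a time; state shown every 40 steps (Δt=0.2):
t=0.200: state=(9.930, 14.910, 11.325)
t=0.400: state=(8.396, 1.957, 24.626)
t=0.600: state=(0.521, -0.813, 14.115)
t=0.800: state=(-0.652, -1.017, 8.157)
t=1.000: state=(-1.998, -3.210, 5.107)
t=1.200: state=(-6.882, -10.814, 7.789)
t=1.400: state=(-11.178, -8.203, 24.182)
t=1.600: state=(-2.778, -0.306, 16.879)
t=1.800: state=(-1.067, -1.165, 9.851)
t=2.000: state=(-2.312, -3.569, 6.244)
t=2.200: state=(-7.177, -10.904, 9.007)
t=2.400: state=(-10.634, -7.684, 23.565)
t=2.600: state=(-3.047, -0.859, 16.586)
t=2.800: state=(-1.716, -2.038, 9.932)
t=3.000: state=(-3.828, -5.789, 7.311)
t=3.200: state=(-9.661, -12.520, 14.985)
t=3.400: state=(-7.574, -3.577, 21.716)
t=3.600: state=(-2.570, -1.818, 13.831)
t=3.800: state=(-3.111, -4.247, 9.132)
t=3.980: state=(-6.714, -9.540, 10.463)
largest grid value and its neighbours: x(0.285)=12.83134, x(0.290)=12.85195, x(0.295)=12.84974
parabola through these three points peaks at t≈0.292 with x≈12.85381

max x = 12.854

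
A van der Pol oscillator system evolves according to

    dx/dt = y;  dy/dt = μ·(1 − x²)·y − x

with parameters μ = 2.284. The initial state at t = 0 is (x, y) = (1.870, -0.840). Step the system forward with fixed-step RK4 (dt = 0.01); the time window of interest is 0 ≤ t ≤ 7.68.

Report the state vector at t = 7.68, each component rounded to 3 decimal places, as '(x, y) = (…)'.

(x, y) = (1.864, -0.312)

t=0.000: state=(1.870, -0.840)
step 1 (dt=0.01): k1=(-0.840, 2.920), k2=(-0.825, 2.812), k3=(-0.826, 2.815), k4=(-0.812, 2.711); state += dt/6·(k1+2k2+2k3+k4)
t=0.010: state=(1.862, -0.812)
t=0.020: state=(1.854, -0.786)
t=0.030: state=(1.846, -0.761)
continuing one RK4 step at a time; state shown every 25 steps (Δt=0.25):
t=0.250: state=(1.714, -0.500)
t=0.500: state=(1.598, -0.450)
t=0.750: state=(1.483, -0.475)
t=1.000: state=(1.358, -0.538)
t=1.250: state=(1.211, -0.642)
t=1.500: state=(1.031, -0.816)
t=1.750: state=(0.791, -1.136)
t=2.000: state=(0.436, -1.790)
t=2.250: state=(-0.162, -3.131)
t=2.500: state=(-1.119, -4.098)
t=2.750: state=(-1.863, -1.553)
t=3.000: state=(-2.021, -0.060)
t=3.250: state=(-1.990, 0.229)
t=3.500: state=(-1.924, 0.290)
t=3.750: state=(-1.848, 0.317)
t=4.000: state=(-1.765, 0.343)
t=4.250: state=(-1.676, 0.373)
t=4.500: state=(-1.578, 0.412)
t=4.750: state=(-1.469, 0.463)
t=5.000: state=(-1.345, 0.537)
t=5.250: state=(-1.198, 0.648)
t=5.500: state=(-1.015, 0.831)
t=5.750: state=(-0.770, 1.167)
t=6.000: state=(-0.403, 1.858)
t=6.250: state=(0.220, 3.252)
t=6.500: state=(1.191, 4.020)
t=6.750: state=(1.889, 1.369)
t=7.000: state=(2.021, 0.019)
t=7.250: state=(1.986, -0.236)
t=7.500: state=(1.918, -0.292)
t=7.680: state=(1.864, -0.312)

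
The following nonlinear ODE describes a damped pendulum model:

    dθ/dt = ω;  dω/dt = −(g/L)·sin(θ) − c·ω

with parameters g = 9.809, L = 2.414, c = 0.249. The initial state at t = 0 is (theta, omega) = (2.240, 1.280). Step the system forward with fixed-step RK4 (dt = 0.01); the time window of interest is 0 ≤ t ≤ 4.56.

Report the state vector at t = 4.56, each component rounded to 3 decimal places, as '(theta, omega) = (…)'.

(theta, omega) = (1.329, 0.025)

t=0.000: state=(2.240, 1.280)
step 1 (dt=0.01): k1=(1.280, -3.506), k2=(1.262, -3.485), k3=(1.263, -3.485), k4=(1.245, -3.465); state += dt/6·(k1+2k2+2k3+k4)
t=0.010: state=(2.253, 1.245)
t=0.020: state=(2.265, 1.211)
t=0.030: state=(2.277, 1.177)
continuing one RK4 step at a time; state shown every 20 steps (Δt=0.2):
t=0.200: state=(2.431, 0.653)
t=0.400: state=(2.508, 0.133)
t=0.600: state=(2.487, -0.344)
t=0.800: state=(2.369, -0.841)
t=1.000: state=(2.146, -1.408)
t=1.200: state=(1.800, -2.062)
t=1.400: state=(1.319, -2.747)
t=1.600: state=(0.711, -3.279)
t=1.800: state=(0.035, -3.403)
t=2.000: state=(-0.615, -3.008)
t=2.200: state=(-1.144, -2.251)
t=2.400: state=(-1.507, -1.374)
t=2.600: state=(-1.695, -0.516)
t=2.800: state=(-1.717, 0.293)
t=3.000: state=(-1.580, 1.068)
t=3.200: state=(-1.292, 1.800)
t=3.400: state=(-0.868, 2.410)
t=3.600: state=(-0.347, 2.742)
t=3.800: state=(0.201, 2.664)
t=4.000: state=(0.692, 2.188)
t=4.200: state=(1.060, 1.470)
t=4.400: state=(1.274, 0.667)
t=4.560: state=(1.329, 0.025)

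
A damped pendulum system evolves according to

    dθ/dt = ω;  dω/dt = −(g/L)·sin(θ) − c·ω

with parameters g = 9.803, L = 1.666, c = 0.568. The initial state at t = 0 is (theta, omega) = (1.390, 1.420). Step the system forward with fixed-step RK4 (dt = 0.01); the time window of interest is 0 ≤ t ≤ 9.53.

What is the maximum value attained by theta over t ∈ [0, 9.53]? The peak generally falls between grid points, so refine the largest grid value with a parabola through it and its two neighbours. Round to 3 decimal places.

max theta = 1.548

t=0.000: state=(1.390, 1.420)
step 1 (dt=0.01): k1=(1.420, -6.595), k2=(1.387, -6.583), k3=(1.387, -6.583), k4=(1.354, -6.572); state += dt/6·(k1+2k2+2k3+k4)
t=0.010: state=(1.404, 1.354)
t=0.020: state=(1.417, 1.289)
t=0.030: state=(1.430, 1.223)
continuing one RK4 step at a time; state shown every 50 steps (Δt=0.5):
t=0.500: state=(1.340, -1.479)
t=1.000: state=(0.153, -2.798)
t=1.500: state=(-0.888, -0.994)
t=2.000: state=(-0.776, 1.295)
t=2.500: state=(0.103, 1.792)
t=3.000: state=(0.652, 0.231)
t=3.500: state=(0.365, -1.185)
t=4.000: state=(-0.249, -0.977)
t=4.500: state=(-0.435, 0.258)
t=5.000: state=(-0.095, 0.909)
t=5.500: state=(0.267, 0.385)
t=6.000: state=(0.240, -0.438)
t=6.500: state=(-0.049, -0.569)
t=7.000: state=(-0.212, -0.027)
t=7.500: state=(-0.096, 0.412)
t=8.000: state=(0.099, 0.278)
t=8.500: state=(0.134, -0.136)
t=9.000: state=(0.009, -0.295)
t=9.500: state=(-0.095, -0.081)
t=9.530: state=(-0.098, -0.063)
largest grid value and its neighbours: theta(0.220)=1.54787, theta(0.230)=1.54799, theta(0.240)=1.54752
parabola through these three points peaks at t≈0.227 with theta≈1.54802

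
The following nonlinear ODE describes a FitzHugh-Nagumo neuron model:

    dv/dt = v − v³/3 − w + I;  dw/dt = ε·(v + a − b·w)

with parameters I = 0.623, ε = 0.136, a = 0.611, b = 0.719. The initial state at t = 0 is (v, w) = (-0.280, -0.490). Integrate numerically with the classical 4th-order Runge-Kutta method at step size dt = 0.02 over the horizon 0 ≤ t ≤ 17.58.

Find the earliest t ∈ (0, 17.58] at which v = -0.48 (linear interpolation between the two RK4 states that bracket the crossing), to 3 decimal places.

t=0.000: state=(-0.280, -0.490)
step 1 (dt=0.02): k1=(0.840, 0.093), k2=(0.847, 0.094), k3=(0.847, 0.094), k4=(0.854, 0.095); state += dt/6·(k1+2k2+2k3+k4)
t=0.020: state=(-0.263, -0.488)
t=0.040: state=(-0.246, -0.486)
t=0.060: state=(-0.228, -0.484)
continuing one RK4 step at a time; state shown every 50 steps (Δt=1):
t=1.000: state=(0.998, -0.327)
t=2.000: state=(1.922, -0.010)
t=3.000: state=(1.906, 0.321)
t=4.000: state=(1.794, 0.610)
t=5.000: state=(1.674, 0.857)
t=6.000: state=(1.547, 1.065)
t=7.000: state=(1.413, 1.237)
t=8.000: state=(1.263, 1.374)
t=9.000: state=(1.088, 1.478)
t=10.000: state=(0.858, 1.546)
t=11.000: state=(0.493, 1.570)
t=12.000: state=(-0.288, 1.523)
t=12.140: state=(-0.462, 1.507)
next step: t=12.160: state=(-0.489, 1.504) — v has crossed -0.48
linear interpolation between t=12.140 (-0.46242) and t=12.160 (-0.48887) → t≈12.153

t = 12.153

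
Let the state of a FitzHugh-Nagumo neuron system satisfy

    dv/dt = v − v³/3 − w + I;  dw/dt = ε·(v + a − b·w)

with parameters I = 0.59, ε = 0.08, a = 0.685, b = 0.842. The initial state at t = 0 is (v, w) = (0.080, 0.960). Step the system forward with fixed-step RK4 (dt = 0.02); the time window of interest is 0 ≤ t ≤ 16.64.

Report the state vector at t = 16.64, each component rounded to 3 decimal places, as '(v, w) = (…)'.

t=0.000: state=(0.080, 0.960)
step 1 (dt=0.02): k1=(-0.290, -0.003), k2=(-0.293, -0.004), k3=(-0.293, -0.004), k4=(-0.296, -0.004); state += dt/6·(k1+2k2+2k3+k4)
t=0.020: state=(0.074, 0.960)
t=0.040: state=(0.068, 0.960)
t=0.060: state=(0.062, 0.960)
continuing one RK4 step at a time; state shown every 50 steps (Δt=1):
t=1.000: state=(-0.406, 0.941)
t=2.000: state=(-1.308, 0.867)
t=3.000: state=(-1.747, 0.740)
t=4.000: state=(-1.760, 0.608)
t=5.000: state=(-1.709, 0.487)
t=6.000: state=(-1.650, 0.378)
t=7.000: state=(-1.591, 0.281)
t=8.000: state=(-1.531, 0.195)
t=9.000: state=(-1.471, 0.120)
t=10.000: state=(-1.410, 0.053)
t=11.000: state=(-1.348, -0.004)
t=12.000: state=(-1.285, -0.052)
t=13.000: state=(-1.219, -0.093)
t=14.000: state=(-1.149, -0.125)
t=15.000: state=(-1.074, -0.150)
t=16.000: state=(-0.989, -0.167)
t=16.640: state=(-0.928, -0.174)

(v, w) = (-0.928, -0.174)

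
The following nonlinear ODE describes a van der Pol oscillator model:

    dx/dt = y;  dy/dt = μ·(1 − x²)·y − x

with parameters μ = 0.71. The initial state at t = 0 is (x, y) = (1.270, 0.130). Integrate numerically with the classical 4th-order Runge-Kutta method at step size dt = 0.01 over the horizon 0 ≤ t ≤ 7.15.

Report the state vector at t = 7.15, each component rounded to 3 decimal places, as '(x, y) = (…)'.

(x, y) = (1.330, -1.034)

t=0.000: state=(1.270, 0.130)
step 1 (dt=0.01): k1=(0.130, -1.327), k2=(0.123, -1.324), k3=(0.123, -1.324), k4=(0.117, -1.322); state += dt/6·(k1+2k2+2k3+k4)
t=0.010: state=(1.271, 0.117)
t=0.020: state=(1.272, 0.104)
t=0.030: state=(1.273, 0.090)
continuing one RK4 step at a time; state shown every 25 steps (Δt=0.25):
t=0.250: state=(1.262, -0.185)
t=0.500: state=(1.181, -0.463)
t=0.750: state=(1.033, -0.717)
t=1.000: state=(0.822, -0.971)
t=1.250: state=(0.545, -1.247)
t=1.500: state=(0.196, -1.552)
t=1.750: state=(-0.230, -1.848)
t=2.000: state=(-0.715, -1.991)
t=2.250: state=(-1.195, -1.774)
t=2.500: state=(-1.570, -1.180)
t=2.750: state=(-1.777, -0.492)
t=3.000: state=(-1.829, 0.045)
t=3.250: state=(-1.770, 0.403)
t=3.500: state=(-1.637, 0.650)
t=3.750: state=(-1.449, 0.852)
t=4.000: state=(-1.211, 1.055)
t=4.250: state=(-0.919, 1.293)
t=4.500: state=(-0.560, 1.592)
t=4.750: state=(-0.118, 1.951)
t=5.000: state=(0.414, 2.276)
t=5.250: state=(0.995, 2.296)
t=5.500: state=(1.514, 1.760)
t=5.750: state=(1.848, 0.901)
t=6.000: state=(1.977, 0.176)
t=6.250: state=(1.959, -0.282)
t=6.500: state=(1.851, -0.558)
t=6.750: state=(1.686, -0.752)
t=7.000: state=(1.477, -0.925)
t=7.150: state=(1.330, -1.034)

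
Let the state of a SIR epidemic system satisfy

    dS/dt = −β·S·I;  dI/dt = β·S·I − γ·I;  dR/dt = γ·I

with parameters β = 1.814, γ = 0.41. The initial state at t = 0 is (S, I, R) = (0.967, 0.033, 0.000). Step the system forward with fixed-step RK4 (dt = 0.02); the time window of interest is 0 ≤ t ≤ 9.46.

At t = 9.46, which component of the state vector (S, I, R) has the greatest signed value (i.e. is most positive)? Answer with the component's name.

largest component: R

t=0.000: state=(0.967, 0.033, 0.000)
step 1 (dt=0.02): k1=(-0.058, 0.044, 0.014), k2=(-0.059, 0.045, 0.014), k3=(-0.059, 0.045, 0.014), k4=(-0.059, 0.045, 0.014); state += dt/6·(k1+2k2+2k3+k4)
t=0.020: state=(0.966, 0.034, 0.000)
t=0.040: state=(0.965, 0.035, 0.001)
t=0.060: state=(0.963, 0.036, 0.001)
continuing one RK4 step at a time; state shown every 25 steps (Δt=0.5):
t=0.500: state=(0.927, 0.064, 0.010)
t=1.000: state=(0.856, 0.117, 0.028)
t=1.500: state=(0.744, 0.197, 0.059)
t=2.000: state=(0.596, 0.295, 0.110)
t=2.500: state=(0.437, 0.383, 0.180)
t=3.000: state=(0.300, 0.435, 0.264)
t=3.500: state=(0.201, 0.444, 0.355)
t=4.000: state=(0.136, 0.420, 0.444)
t=4.500: state=(0.094, 0.380, 0.526)
t=5.000: state=(0.068, 0.333, 0.599)
t=5.500: state=(0.052, 0.286, 0.663)
t=6.000: state=(0.041, 0.243, 0.717)
t=6.500: state=(0.033, 0.204, 0.762)
t=7.000: state=(0.028, 0.171, 0.801)
t=7.500: state=(0.024, 0.143, 0.833)
t=8.000: state=(0.022, 0.119, 0.860)
t=8.500: state=(0.020, 0.099, 0.882)
t=9.000: state=(0.018, 0.082, 0.900)
t=9.460: state=(0.017, 0.069, 0.914)
compare at T: S=0.017, I=0.069, R=0.914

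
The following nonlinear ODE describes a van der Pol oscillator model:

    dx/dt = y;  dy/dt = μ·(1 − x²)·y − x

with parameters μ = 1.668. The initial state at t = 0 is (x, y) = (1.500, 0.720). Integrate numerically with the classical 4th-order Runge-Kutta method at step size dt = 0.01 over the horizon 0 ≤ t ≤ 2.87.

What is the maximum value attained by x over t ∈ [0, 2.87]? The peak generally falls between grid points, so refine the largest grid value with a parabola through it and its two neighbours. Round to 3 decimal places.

t=0.000: state=(1.500, 0.720)
step 1 (dt=0.01): k1=(0.720, -3.001), k2=(0.705, -2.986), k3=(0.705, -2.986), k4=(0.690, -2.970); state += dt/6·(k1+2k2+2k3+k4)
t=0.010: state=(1.507, 0.690)
t=0.020: state=(1.514, 0.661)
t=0.030: state=(1.520, 0.631)
continuing one RK4 step at a time; state shown every 10 steps (Δt=0.1):
t=0.100: state=(1.558, 0.438)
t=0.200: state=(1.589, 0.203)
t=0.300: state=(1.600, 0.016)
t=0.400: state=(1.594, -0.128)
t=0.500: state=(1.575, -0.240)
t=0.600: state=(1.547, -0.328)
t=0.700: state=(1.510, -0.399)
t=0.800: state=(1.467, -0.461)
t=0.900: state=(1.418, -0.517)
t=1.000: state=(1.364, -0.571)
t=1.100: state=(1.304, -0.627)
t=1.200: state=(1.238, -0.686)
t=1.300: state=(1.166, -0.753)
t=1.400: state=(1.087, -0.830)
t=1.500: state=(1.000, -0.922)
t=1.600: state=(0.902, -1.032)
t=1.700: state=(0.793, -1.169)
t=1.800: state=(0.668, -1.339)
t=1.900: state=(0.523, -1.553)
t=2.000: state=(0.355, -1.823)
t=2.100: state=(0.157, -2.158)
t=2.200: state=(-0.079, -2.552)
t=2.300: state=(-0.355, -2.966)
t=2.400: state=(-0.669, -3.298)
t=2.500: state=(-1.006, -3.377)
t=2.600: state=(-1.331, -3.057)
t=2.700: state=(-1.605, -2.379)
t=2.800: state=(-1.803, -1.579)
t=2.870: state=(-1.895, -1.076)
largest grid value and its neighbours: x(0.300)=1.59981, x(0.310)=1.59989, x(0.320)=1.59981
parabola through these three points peaks at t≈0.310 with x≈1.59989

max x = 1.600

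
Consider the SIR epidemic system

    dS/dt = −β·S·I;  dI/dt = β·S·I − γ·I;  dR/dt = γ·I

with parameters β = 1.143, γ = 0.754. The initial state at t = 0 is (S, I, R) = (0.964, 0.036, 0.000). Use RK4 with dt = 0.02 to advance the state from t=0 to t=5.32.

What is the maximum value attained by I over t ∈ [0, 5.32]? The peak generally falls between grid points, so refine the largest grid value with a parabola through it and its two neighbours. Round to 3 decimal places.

max I = 0.090

t=0.000: state=(0.964, 0.036, 0.000)
step 1 (dt=0.02): k1=(-0.040, 0.013, 0.027), k2=(-0.040, 0.013, 0.027), k3=(-0.040, 0.013, 0.027), k4=(-0.040, 0.013, 0.027); state += dt/6·(k1+2k2+2k3+k4)
t=0.020: state=(0.963, 0.036, 0.001)
t=0.040: state=(0.962, 0.037, 0.001)
t=0.060: state=(0.962, 0.037, 0.002)
continuing one RK4 step at a time; state shown every 10 steps (Δt=0.2):
t=0.200: state=(0.956, 0.039, 0.006)
t=0.400: state=(0.947, 0.041, 0.012)
t=0.600: state=(0.938, 0.044, 0.018)
t=0.800: state=(0.928, 0.047, 0.025)
t=1.000: state=(0.918, 0.050, 0.032)
t=1.200: state=(0.907, 0.053, 0.040)
t=1.400: state=(0.896, 0.056, 0.048)
t=1.600: state=(0.885, 0.059, 0.057)
t=1.800: state=(0.873, 0.062, 0.066)
t=2.000: state=(0.860, 0.065, 0.075)
t=2.200: state=(0.847, 0.068, 0.085)
t=2.400: state=(0.834, 0.070, 0.096)
t=2.600: state=(0.820, 0.073, 0.107)
t=2.800: state=(0.806, 0.076, 0.118)
t=3.000: state=(0.792, 0.078, 0.129)
t=3.200: state=(0.778, 0.081, 0.141)
t=3.400: state=(0.764, 0.083, 0.154)
t=3.600: state=(0.749, 0.085, 0.166)
t=3.800: state=(0.735, 0.086, 0.179)
t=4.000: state=(0.720, 0.087, 0.192)
t=4.200: state=(0.706, 0.089, 0.206)
t=4.400: state=(0.692, 0.089, 0.219)
t=4.600: state=(0.678, 0.090, 0.232)
t=4.800: state=(0.664, 0.090, 0.246)
t=5.000: state=(0.650, 0.090, 0.260)
t=5.200: state=(0.637, 0.090, 0.273)
t=5.320: state=(0.629, 0.089, 0.281)
largest grid value and its neighbours: I(4.840)=0.09008, I(4.860)=0.09008, I(4.880)=0.09008
parabola through these three points peaks at t≈4.862 with I≈0.09008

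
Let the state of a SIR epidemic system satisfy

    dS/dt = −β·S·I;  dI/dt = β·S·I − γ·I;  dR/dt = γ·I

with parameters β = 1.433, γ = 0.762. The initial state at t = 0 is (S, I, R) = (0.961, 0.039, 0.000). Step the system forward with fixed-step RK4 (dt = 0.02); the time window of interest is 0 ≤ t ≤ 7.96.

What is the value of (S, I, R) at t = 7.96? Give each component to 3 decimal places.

t=0.000: state=(0.961, 0.039, 0.000)
step 1 (dt=0.02): k1=(-0.054, 0.024, 0.030), k2=(-0.054, 0.024, 0.030), k3=(-0.054, 0.024, 0.030), k4=(-0.054, 0.024, 0.030); state += dt/6·(k1+2k2+2k3+k4)
t=0.020: state=(0.960, 0.039, 0.001)
t=0.040: state=(0.959, 0.040, 0.001)
t=0.060: state=(0.958, 0.040, 0.002)
continuing one RK4 step at a time; state shown every 25 steps (Δt=0.5):
t=0.500: state=(0.930, 0.052, 0.017)
t=1.000: state=(0.891, 0.069, 0.040)
t=1.500: state=(0.842, 0.088, 0.070)
t=2.000: state=(0.785, 0.107, 0.107)
t=2.500: state=(0.722, 0.126, 0.152)
t=3.000: state=(0.656, 0.141, 0.203)
t=3.500: state=(0.591, 0.150, 0.258)
t=4.000: state=(0.530, 0.154, 0.317)
t=4.500: state=(0.475, 0.150, 0.375)
t=5.000: state=(0.428, 0.142, 0.430)
t=5.500: state=(0.388, 0.130, 0.482)
t=6.000: state=(0.355, 0.116, 0.529)
t=6.500: state=(0.329, 0.101, 0.570)
t=7.000: state=(0.307, 0.087, 0.606)
t=7.500: state=(0.290, 0.073, 0.636)
t=7.960: state=(0.278, 0.062, 0.660)

(S, I, R) = (0.278, 0.062, 0.660)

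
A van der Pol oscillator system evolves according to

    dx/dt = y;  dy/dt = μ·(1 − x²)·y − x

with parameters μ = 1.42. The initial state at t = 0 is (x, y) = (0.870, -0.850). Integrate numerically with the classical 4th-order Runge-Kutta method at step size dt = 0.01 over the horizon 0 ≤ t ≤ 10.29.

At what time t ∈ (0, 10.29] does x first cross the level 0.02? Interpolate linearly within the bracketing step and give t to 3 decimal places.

t = 0.626

t=0.000: state=(0.870, -0.850)
step 1 (dt=0.01): k1=(-0.850, -1.163), k2=(-0.856, -1.170), k3=(-0.856, -1.170), k4=(-0.862, -1.177); state += dt/6·(k1+2k2+2k3+k4)
t=0.010: state=(0.861, -0.862)
t=0.020: state=(0.853, -0.874)
t=0.030: state=(0.844, -0.886)
continuing one RK4 step at a time; state shown every 50 steps (Δt=0.5):
t=0.500: state=(0.257, -1.716)
t=0.620: state=(0.032, -2.046)
next step: t=0.630: state=(0.011, -2.075) — x has crossed 0.02
linear interpolation between t=0.620 (0.03206) and t=0.630 (0.01145) → t≈0.626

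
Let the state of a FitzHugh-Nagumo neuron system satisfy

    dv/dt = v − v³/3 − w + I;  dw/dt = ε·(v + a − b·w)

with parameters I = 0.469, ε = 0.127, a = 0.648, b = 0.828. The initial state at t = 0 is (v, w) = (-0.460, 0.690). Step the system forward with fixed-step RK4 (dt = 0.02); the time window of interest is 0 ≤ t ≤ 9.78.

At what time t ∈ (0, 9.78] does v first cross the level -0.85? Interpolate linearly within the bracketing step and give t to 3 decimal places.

t=0.000: state=(-0.460, 0.690)
step 1 (dt=0.02): k1=(-0.649, -0.049), k2=(-0.653, -0.049), k3=(-0.653, -0.049), k4=(-0.658, -0.050); state += dt/6·(k1+2k2+2k3+k4)
t=0.020: state=(-0.473, 0.689)
t=0.040: state=(-0.486, 0.688)
t=0.060: state=(-0.500, 0.687)
continuing one RK4 step at a time; state shown every 25 steps (Δt=0.5):
t=0.500: state=(-0.835, 0.655)
next step: t=0.520: state=(-0.852, 0.653) — v has crossed -0.85
linear interpolation between t=0.500 (-0.83518) and t=0.520 (-0.85175) → t≈0.518

t = 0.518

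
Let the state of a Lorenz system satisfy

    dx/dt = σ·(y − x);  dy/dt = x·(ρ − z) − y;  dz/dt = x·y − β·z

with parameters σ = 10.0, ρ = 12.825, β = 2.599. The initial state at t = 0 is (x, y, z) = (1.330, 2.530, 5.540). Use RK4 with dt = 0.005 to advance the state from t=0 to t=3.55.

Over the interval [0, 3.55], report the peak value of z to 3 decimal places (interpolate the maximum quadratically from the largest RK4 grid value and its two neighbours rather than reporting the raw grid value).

t=0.000: state=(1.330, 2.530, 5.540)
step 1 (dt=0.005): k1=(12.000, 7.159, -11.034), k2=(11.879, 7.397, -10.862), k3=(11.888, 7.394, -10.863), k4=(11.775, 7.631, -10.691); state += dt/6·(k1+2k2+2k3+k4)
t=0.005: state=(1.389, 2.567, 5.486)
t=0.010: state=(1.448, 2.606, 5.433)
t=0.015: state=(1.505, 2.648, 5.382)
continuing one RK4 step at a time; state shown every 40 steps (Δt=0.2):
t=0.200: state=(3.961, 5.766, 5.049)
t=0.400: state=(8.327, 10.074, 11.641)
t=0.600: state=(6.852, 4.175, 16.697)
t=0.800: state=(2.870, 1.968, 11.696)
t=1.000: state=(2.623, 3.100, 7.913)
t=1.200: state=(4.586, 6.070, 7.280)
t=1.400: state=(7.680, 8.655, 12.224)
t=1.600: state=(6.457, 4.683, 15.276)
t=1.800: state=(3.698, 3.039, 11.677)
t=2.000: state=(3.700, 4.257, 8.885)
t=2.200: state=(5.603, 6.813, 9.387)
t=2.400: state=(7.230, 7.220, 13.381)
t=2.600: state=(5.574, 4.414, 13.770)
t=2.800: state=(4.127, 3.939, 11.033)
t=3.000: state=(4.678, 5.338, 9.645)
t=3.200: state=(6.249, 6.936, 11.209)
t=3.400: state=(6.479, 5.966, 13.489)
t=3.550: state=(5.403, 4.663, 12.988)
largest grid value and its neighbours: z(0.555)=17.01739, z(0.560)=17.02069, z(0.565)=17.01326
parabola through these three points peaks at t≈0.559 with z≈17.02089

max z = 17.021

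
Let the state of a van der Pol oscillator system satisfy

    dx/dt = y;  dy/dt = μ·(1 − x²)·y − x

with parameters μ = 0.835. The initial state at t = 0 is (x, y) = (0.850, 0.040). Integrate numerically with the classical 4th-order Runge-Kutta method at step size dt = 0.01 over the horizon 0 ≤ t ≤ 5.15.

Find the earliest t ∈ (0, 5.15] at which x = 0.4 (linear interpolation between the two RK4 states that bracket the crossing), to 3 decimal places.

t = 1.051

t=0.000: state=(0.850, 0.040)
step 1 (dt=0.01): k1=(0.040, -0.841), k2=(0.036, -0.842), k3=(0.036, -0.842), k4=(0.032, -0.843); state += dt/6·(k1+2k2+2k3+k4)
t=0.010: state=(0.850, 0.032)
t=0.020: state=(0.851, 0.023)
t=0.030: state=(0.851, 0.015)
continuing one RK4 step at a time; state shown every 20 steps (Δt=0.2):
t=0.200: state=(0.841, -0.132)
t=0.400: state=(0.797, -0.308)
t=0.600: state=(0.717, -0.489)
t=0.800: state=(0.601, -0.676)
t=1.000: state=(0.446, -0.875)
t=1.050: state=(0.401, -0.927)
next step: t=1.060: state=(0.392, -0.937) — x has crossed 0.4
linear interpolation between t=1.050 (0.40117) and t=1.060 (0.39184) → t≈1.051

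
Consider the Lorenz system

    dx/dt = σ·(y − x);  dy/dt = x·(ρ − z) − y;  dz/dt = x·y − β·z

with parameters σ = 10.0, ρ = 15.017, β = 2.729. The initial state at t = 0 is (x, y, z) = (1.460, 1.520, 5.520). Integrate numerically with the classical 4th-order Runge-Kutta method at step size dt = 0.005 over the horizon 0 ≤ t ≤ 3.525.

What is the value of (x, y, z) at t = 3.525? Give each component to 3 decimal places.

(x, y, z) = (4.520, 3.708, 13.967)

t=0.000: state=(1.460, 1.520, 5.520)
step 1 (dt=0.005): k1=(0.600, 12.346, -12.845), k2=(0.894, 12.376, -12.710), k3=(0.887, 12.382, -12.710), k4=(1.175, 12.419, -12.574); state += dt/6·(k1+2k2+2k3+k4)
t=0.005: state=(1.464, 1.582, 5.456)
t=0.010: state=(1.472, 1.644, 5.394)
t=0.015: state=(1.482, 1.707, 5.333)
continuing one RK4 step at a time; state shown every 40 steps (Δt=0.2):
t=0.200: state=(3.426, 5.364, 4.434)
t=0.400: state=(9.353, 12.436, 12.488)
t=0.600: state=(7.601, 3.435, 20.441)
t=0.800: state=(2.075, 1.064, 12.841)
t=1.000: state=(1.875, 2.422, 7.887)
t=1.200: state=(4.288, 6.308, 6.608)
t=1.400: state=(9.337, 11.210, 14.528)
t=1.600: state=(6.790, 3.561, 18.837)
t=1.800: state=(2.784, 2.167, 12.413)
t=2.000: state=(3.289, 4.278, 8.559)
t=2.200: state=(6.672, 8.902, 10.218)
t=2.400: state=(8.861, 7.773, 18.144)
t=2.600: state=(4.729, 3.028, 15.493)
t=2.800: state=(3.530, 3.861, 10.827)
t=3.000: state=(5.557, 7.157, 10.108)
t=3.200: state=(8.363, 8.768, 15.618)
t=3.400: state=(6.196, 4.444, 16.608)
t=3.525: state=(4.520, 3.708, 13.967)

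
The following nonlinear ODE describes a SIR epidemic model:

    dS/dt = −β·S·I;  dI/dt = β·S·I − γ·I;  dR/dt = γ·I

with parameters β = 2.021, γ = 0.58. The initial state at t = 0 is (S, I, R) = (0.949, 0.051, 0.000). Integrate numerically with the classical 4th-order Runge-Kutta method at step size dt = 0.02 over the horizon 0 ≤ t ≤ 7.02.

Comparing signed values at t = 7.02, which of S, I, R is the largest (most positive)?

t=0.000: state=(0.949, 0.051, 0.000)
step 1 (dt=0.02): k1=(-0.098, 0.068, 0.030), k2=(-0.099, 0.069, 0.030), k3=(-0.099, 0.069, 0.030), k4=(-0.100, 0.070, 0.030); state += dt/6·(k1+2k2+2k3+k4)
t=0.020: state=(0.947, 0.052, 0.001)
t=0.040: state=(0.945, 0.054, 0.001)
t=0.060: state=(0.943, 0.055, 0.002)
continuing one RK4 step at a time; state shown every 25 steps (Δt=0.5):
t=0.500: state=(0.883, 0.097, 0.021)
t=1.000: state=(0.774, 0.168, 0.059)
t=1.500: state=(0.625, 0.255, 0.120)
t=2.000: state=(0.464, 0.331, 0.205)
t=2.500: state=(0.325, 0.367, 0.308)
t=3.000: state=(0.224, 0.362, 0.414)
t=3.500: state=(0.158, 0.327, 0.515)
t=4.000: state=(0.116, 0.281, 0.603)
t=4.500: state=(0.090, 0.233, 0.677)
t=5.000: state=(0.072, 0.189, 0.738)
t=5.500: state=(0.061, 0.151, 0.788)
t=6.000: state=(0.053, 0.120, 0.827)
t=6.500: state=(0.048, 0.094, 0.858)
t=7.000: state=(0.044, 0.074, 0.882)
t=7.020: state=(0.044, 0.073, 0.883)
compare at T: S=0.044, I=0.073, R=0.883

largest component: R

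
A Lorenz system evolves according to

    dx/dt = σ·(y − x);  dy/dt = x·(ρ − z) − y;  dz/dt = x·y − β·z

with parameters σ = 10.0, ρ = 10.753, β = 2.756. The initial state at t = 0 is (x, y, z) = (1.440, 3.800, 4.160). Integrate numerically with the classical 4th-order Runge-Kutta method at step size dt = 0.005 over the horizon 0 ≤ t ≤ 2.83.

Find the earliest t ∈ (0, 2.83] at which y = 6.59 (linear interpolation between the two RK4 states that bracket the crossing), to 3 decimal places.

t=0.000: state=(1.440, 3.800, 4.160)
step 1 (dt=0.005): k1=(23.600, 5.694, -5.993), k2=(23.152, 6.091, -5.706), k3=(23.173, 6.082, -5.711), k4=(22.745, 6.472, -5.427); state += dt/6·(k1+2k2+2k3+k4)
t=0.005: state=(1.556, 3.830, 4.131)
t=0.010: state=(1.668, 3.865, 4.106)
t=0.015: state=(1.776, 3.903, 4.083)
continuing one RK4 step at a time; state shown every 20 steps (Δt=0.1):
t=0.100: state=(3.316, 5.001, 4.111)
t=0.180: state=(4.713, 6.546, 4.982)
next step: t=0.185: state=(4.804, 6.650, 5.070) — y has crossed 6.59
linear interpolation between t=0.180 (6.54645) and t=0.185 (6.64972) → t≈0.182

t = 0.182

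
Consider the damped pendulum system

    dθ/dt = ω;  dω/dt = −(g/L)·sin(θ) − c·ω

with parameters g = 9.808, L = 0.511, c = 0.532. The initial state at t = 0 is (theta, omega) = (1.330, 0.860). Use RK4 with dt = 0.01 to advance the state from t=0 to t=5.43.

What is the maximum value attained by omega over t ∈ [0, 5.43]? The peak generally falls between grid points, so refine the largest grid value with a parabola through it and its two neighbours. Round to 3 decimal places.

t=0.000: state=(1.330, 0.860)
step 1 (dt=0.01): k1=(0.860, -19.097), k2=(0.765, -19.066), k3=(0.765, -19.064), k4=(0.669, -19.031); state += dt/6·(k1+2k2+2k3+k4)
t=0.010: state=(1.338, 0.669)
t=0.020: state=(1.343, 0.479)
t=0.030: state=(1.347, 0.290)
continuing one RK4 step at a time; state shown every 20 steps (Δt=0.2):
t=0.200: state=(1.134, -2.719)
t=0.400: state=(0.332, -4.892)
t=0.600: state=(-0.598, -3.840)
t=0.800: state=(-1.061, -0.655)
t=1.000: state=(-0.864, 2.496)
t=1.200: state=(-0.167, 4.065)
t=1.400: state=(0.568, 2.850)
t=1.600: state=(0.867, 0.043)
t=1.800: state=(0.604, -2.503)
t=2.000: state=(-0.017, -3.314)
t=2.200: state=(-0.564, -1.846)
t=2.400: state=(-0.691, 0.600)
t=2.600: state=(-0.364, 2.452)
t=2.800: state=(0.169, 2.543)
t=3.000: state=(0.536, 0.932)
t=3.200: state=(0.515, -1.095)
t=3.400: state=(0.158, -2.235)
t=3.600: state=(-0.269, -1.767)
t=3.800: state=(-0.472, -0.176)
t=4.000: state=(-0.343, 1.366)
t=4.200: state=(0.003, 1.860)
t=4.400: state=(0.311, 1.046)
t=4.600: state=(0.380, -0.377)
t=4.800: state=(0.187, -1.411)
t=5.000: state=(-0.113, -1.393)
t=5.200: state=(-0.306, -0.434)
t=5.400: state=(-0.273, 0.716)
t=5.430: state=(-0.250, 0.853)
largest grid value and its neighbours: omega(1.200)=4.06545, omega(1.210)=4.07180, omega(1.220)=4.07039
parabola through these three points peaks at t≈1.213 with omega≈4.07220

max omega = 4.072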